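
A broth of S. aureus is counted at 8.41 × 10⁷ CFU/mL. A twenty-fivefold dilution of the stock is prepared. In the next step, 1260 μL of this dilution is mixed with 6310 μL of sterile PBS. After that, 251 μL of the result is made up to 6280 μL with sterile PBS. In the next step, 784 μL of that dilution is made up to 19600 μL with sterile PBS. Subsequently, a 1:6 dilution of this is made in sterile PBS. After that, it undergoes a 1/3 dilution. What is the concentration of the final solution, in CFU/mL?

49.7 CFU/mL

Overall dilution factor = 25 × 6.008 × 25.02 × 25 × 6 × 3 = 1.69 × 10⁶.
8.41 × 10⁷ CFU/mL / 1.69 × 10⁶ = 49.7 CFU/mL.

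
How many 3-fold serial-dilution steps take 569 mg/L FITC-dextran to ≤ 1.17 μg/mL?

Need 3ⁿ ≥ 486, so n ≥ log(486)/log(3) = 5.63.
Minimum whole steps: n = 6.

6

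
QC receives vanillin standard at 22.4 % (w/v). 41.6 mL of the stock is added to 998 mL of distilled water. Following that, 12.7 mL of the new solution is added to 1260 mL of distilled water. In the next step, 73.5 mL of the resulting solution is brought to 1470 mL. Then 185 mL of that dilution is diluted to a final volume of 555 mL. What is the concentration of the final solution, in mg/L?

1.49 mg/L

Overall dilution factor = 24.99 × 100.2 × 20 × 3 = 1.50 × 10⁵.
22.4 % (w/v) / 1.50 × 10⁵ = 1.49 × 10⁻⁴ % (w/v) = 1.49 mg/L.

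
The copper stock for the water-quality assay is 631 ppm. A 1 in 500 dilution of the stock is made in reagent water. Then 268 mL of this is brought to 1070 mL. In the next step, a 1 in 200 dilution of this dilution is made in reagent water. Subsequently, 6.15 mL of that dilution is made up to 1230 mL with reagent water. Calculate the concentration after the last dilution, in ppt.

Overall dilution factor = 500 × 3.993 × 200 × 200 = 7.99 × 10⁷.
631 ppm / 7.99 × 10⁷ = 7.90 × 10⁻⁶ ppm = 7.90 ppt.

7.90 ppt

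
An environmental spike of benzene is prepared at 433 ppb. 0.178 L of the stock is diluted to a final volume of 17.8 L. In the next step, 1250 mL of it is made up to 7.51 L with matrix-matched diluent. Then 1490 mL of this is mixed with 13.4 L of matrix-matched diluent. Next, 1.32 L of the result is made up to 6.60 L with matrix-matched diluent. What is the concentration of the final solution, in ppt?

Overall dilution factor = 100 × 6.008 × 9.993 × 5 = 3.00 × 10⁴.
433 ppb / 3.00 × 10⁴ = 0.0144 ppb = 14.4 ppt.

14.4 ppt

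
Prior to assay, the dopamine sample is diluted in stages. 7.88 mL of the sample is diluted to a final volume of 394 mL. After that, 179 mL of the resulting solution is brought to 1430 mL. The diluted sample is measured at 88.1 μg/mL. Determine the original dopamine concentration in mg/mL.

Overall dilution factor = 50 × 7.989 = 399.
Original = 88.1 μg/mL × 399 = 3.52 × 10⁴ μg/mL = 35.2 mg/mL.

35.2 mg/mL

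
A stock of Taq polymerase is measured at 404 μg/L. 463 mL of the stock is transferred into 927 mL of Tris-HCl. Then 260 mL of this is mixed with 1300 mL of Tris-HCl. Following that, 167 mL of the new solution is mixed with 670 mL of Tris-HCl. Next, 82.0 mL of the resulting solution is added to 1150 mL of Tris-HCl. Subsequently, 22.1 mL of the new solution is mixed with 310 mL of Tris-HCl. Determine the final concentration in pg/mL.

Overall dilution factor = 3.002 × 6 × 5.012 × 15.02 × 15.03 = 2.04 × 10⁴.
404 μg/L / 2.04 × 10⁴ = 0.0198 μg/L = 19.8 pg/mL.

19.8 pg/mL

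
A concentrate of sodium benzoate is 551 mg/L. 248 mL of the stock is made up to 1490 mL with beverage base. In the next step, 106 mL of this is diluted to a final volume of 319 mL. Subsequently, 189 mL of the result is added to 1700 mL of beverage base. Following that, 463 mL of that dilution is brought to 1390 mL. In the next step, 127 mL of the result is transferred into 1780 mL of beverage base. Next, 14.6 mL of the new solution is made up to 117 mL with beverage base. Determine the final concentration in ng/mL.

8.44 ng/mL

Overall dilution factor = 6.008 × 3.009 × 9.995 × 3.002 × 15.02 × 8.014 = 6.53 × 10⁴.
551 mg/L / 6.53 × 10⁴ = 8.44 × 10⁻³ mg/L = 8.44 ng/mL.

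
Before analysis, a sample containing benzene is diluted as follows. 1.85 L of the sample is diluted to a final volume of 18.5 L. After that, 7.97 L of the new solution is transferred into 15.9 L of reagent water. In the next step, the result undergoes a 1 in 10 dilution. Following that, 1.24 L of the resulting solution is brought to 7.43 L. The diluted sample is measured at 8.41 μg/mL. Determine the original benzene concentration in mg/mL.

15.1 mg/mL

Overall dilution factor = 10 × 2.995 × 10 × 5.992 = 1795.
Original = 8.41 μg/mL × 1795 = 1.51 × 10⁴ μg/mL = 15.1 mg/mL.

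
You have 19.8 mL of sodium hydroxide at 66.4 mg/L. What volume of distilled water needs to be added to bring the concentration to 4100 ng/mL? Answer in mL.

4100 ng/mL = 4.10 mg/L.
V₂ = C₁V₁/C₂ = 66.4 × 19.8 / 4.10 = 321 mL.
Diluent to add = V₂ − V₁ = 321 − 19.8 = 301 mL.

301 mL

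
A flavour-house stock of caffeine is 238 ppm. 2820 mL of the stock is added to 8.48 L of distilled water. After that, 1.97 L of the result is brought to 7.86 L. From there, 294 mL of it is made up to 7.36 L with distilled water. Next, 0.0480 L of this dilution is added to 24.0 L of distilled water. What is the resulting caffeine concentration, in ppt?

1190 ppt

Overall dilution factor = 4.007 × 3.990 × 25.03 × 501 = 2.01 × 10⁵.
238 ppm / 2.01 × 10⁵ = 1.19 × 10⁻³ ppm = 1190 ppt.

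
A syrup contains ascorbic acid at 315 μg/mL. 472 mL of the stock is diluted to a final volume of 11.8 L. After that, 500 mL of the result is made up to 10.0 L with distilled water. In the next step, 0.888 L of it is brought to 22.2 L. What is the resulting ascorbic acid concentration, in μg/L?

25.2 μg/L

Overall dilution factor = 25 × 20 × 25 = 1.25 × 10⁴.
315 μg/mL / 1.25 × 10⁴ = 0.0252 μg/mL = 25.2 μg/L.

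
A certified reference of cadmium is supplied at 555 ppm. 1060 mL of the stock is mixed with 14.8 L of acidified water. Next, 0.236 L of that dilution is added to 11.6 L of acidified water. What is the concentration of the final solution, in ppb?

Overall dilution factor = 14.96 × 50.15 = 750.
555 ppm / 750 = 0.740 ppm = 740 ppb.

740 ppb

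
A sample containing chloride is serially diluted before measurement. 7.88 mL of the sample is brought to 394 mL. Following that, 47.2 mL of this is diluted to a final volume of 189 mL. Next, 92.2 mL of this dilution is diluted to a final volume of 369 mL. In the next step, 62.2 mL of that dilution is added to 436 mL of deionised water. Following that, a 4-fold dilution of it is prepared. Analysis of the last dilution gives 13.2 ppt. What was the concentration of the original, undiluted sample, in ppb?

Overall dilution factor = 50 × 4.004 × 4.002 × 8.010 × 4 = 2.57 × 10⁴.
Original = 13.2 ppt × 2.57 × 10⁴ = 3.39 × 10⁵ ppt = 339 ppb.

339 ppb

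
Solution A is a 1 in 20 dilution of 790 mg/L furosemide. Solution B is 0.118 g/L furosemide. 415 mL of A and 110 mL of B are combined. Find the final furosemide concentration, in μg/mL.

C_A = 790 mg/L / 20 = 39.5 mg/L.
C_B = 0.118 g/L = 118 mg/L.
C_mix = (C_A·V_A + C_B·V_B)/(V_A + V_B) = (39.5×415 + 118×110) / 525.0 = 55.9 mg/L = 55.9 μg/mL.

55.9 μg/mL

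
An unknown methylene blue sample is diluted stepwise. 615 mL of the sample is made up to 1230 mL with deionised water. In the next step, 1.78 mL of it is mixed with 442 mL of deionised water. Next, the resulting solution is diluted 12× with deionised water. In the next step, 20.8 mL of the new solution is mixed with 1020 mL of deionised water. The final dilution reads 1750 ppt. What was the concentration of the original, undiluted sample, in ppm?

Overall dilution factor = 2 × 249.3 × 12 × 50.04 = 2.99 × 10⁵.
Original = 1750 ppt × 2.99 × 10⁵ = 5.24 × 10⁸ ppt = 524 ppm.

524 ppm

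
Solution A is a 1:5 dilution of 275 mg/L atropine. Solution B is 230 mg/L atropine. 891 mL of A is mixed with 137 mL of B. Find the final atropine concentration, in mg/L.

78.3 mg/L

C_A = 275 mg/L / 5 = 55.0 mg/L.
C_mix = (C_A·V_A + C_B·V_B)/(V_A + V_B) = (55.0×891 + 230×137) / 1028 = 78.3 mg/L.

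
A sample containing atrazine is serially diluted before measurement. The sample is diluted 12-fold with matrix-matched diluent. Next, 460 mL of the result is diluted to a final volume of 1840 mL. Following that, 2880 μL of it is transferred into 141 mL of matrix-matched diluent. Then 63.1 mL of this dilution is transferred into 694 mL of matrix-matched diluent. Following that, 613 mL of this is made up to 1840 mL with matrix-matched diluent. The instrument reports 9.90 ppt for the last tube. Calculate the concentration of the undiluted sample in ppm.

0.855 ppm

Overall dilution factor = 12 × 4 × 49.96 × 12.00 × 3.002 = 8.64 × 10⁴.
Original = 9.90 ppt × 8.64 × 10⁴ = 8.55 × 10⁵ ppt = 0.855 ppm.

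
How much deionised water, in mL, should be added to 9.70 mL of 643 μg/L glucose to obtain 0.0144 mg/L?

0.0144 mg/L = 14.4 μg/L.
V₂ = C₁V₁/C₂ = 643 × 9.70 / 14.4 = 433 mL.
Diluent to add = V₂ − V₁ = 433 − 9.70 = 423 mL.

423 mL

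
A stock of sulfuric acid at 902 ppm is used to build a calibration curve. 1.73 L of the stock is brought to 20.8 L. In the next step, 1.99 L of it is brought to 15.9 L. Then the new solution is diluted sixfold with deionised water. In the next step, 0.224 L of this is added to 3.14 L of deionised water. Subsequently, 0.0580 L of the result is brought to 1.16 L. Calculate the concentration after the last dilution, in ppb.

Overall dilution factor = 12.02 × 7.990 × 6 × 15.02 × 20 = 1.73 × 10⁵.
902 ppm / 1.73 × 10⁵ = 5.21 × 10⁻³ ppm = 5.21 ppb.

5.21 ppb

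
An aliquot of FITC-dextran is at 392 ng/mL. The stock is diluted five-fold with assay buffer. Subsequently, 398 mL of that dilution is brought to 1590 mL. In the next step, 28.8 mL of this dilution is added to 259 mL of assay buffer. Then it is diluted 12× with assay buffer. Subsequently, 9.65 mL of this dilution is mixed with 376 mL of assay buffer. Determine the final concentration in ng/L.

4.10 ng/L

Overall dilution factor = 5 × 3.995 × 9.993 × 12 × 39.96 = 9.57 × 10⁴.
392 ng/mL / 9.57 × 10⁴ = 4.10 × 10⁻³ ng/mL = 4.10 ng/L.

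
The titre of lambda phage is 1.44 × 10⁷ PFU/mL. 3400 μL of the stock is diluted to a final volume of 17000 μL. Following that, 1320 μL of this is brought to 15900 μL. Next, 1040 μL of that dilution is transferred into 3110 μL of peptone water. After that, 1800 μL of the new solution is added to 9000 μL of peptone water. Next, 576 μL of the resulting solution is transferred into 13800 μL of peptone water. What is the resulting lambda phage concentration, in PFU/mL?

Overall dilution factor = 5 × 12.05 × 3.990 × 6 × 24.96 = 3.60 × 10⁴.
1.44 × 10⁷ PFU/mL / 3.60 × 10⁴ = 400 PFU/mL.

400 PFU/mL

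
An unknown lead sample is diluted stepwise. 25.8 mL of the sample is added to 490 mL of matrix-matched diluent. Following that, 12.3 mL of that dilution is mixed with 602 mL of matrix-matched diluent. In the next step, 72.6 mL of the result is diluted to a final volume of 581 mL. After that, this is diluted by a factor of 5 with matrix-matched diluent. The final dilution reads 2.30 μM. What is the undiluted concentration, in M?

Overall dilution factor = 19.99 × 49.94 × 8.003 × 5 = 4.00 × 10⁴.
Original = 2.30 μM × 4.00 × 10⁴ = 9.19 × 10⁴ μM = 0.0919 M.

0.0919 M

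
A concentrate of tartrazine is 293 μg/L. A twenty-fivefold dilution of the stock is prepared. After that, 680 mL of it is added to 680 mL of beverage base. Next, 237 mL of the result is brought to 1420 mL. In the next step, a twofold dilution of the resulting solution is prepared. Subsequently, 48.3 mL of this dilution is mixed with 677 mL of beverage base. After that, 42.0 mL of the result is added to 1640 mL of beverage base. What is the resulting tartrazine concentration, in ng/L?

0.813 ng/L

Overall dilution factor = 25 × 2 × 5.992 × 2 × 15.02 × 40.05 = 3.60 × 10⁵.
293 μg/L / 3.60 × 10⁵ = 8.13 × 10⁻⁴ μg/L = 0.813 ng/L.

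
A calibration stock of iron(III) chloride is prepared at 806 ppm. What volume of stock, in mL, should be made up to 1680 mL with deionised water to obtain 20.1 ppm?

41.9 mL

V₁ = C₂V₂/C₁ = 20.1 × 1680 / 806 = 41.9 mL.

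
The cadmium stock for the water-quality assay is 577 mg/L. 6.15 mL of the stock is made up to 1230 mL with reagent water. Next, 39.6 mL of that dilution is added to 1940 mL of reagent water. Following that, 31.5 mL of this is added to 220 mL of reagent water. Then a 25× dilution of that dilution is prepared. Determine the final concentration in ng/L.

Overall dilution factor = 200 × 49.99 × 7.984 × 25 = 2.00 × 10⁶.
577 mg/L / 2.00 × 10⁶ = 2.89 × 10⁻⁴ mg/L = 289 ng/L.

289 ng/L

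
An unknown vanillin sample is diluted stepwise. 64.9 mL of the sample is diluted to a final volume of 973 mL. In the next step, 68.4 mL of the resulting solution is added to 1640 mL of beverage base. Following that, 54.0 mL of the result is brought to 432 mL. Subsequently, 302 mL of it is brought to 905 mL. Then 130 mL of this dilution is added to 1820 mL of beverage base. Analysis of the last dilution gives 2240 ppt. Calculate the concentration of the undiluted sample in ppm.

302 ppm

Overall dilution factor = 14.99 × 24.98 × 8 × 2.997 × 15 = 1.35 × 10⁵.
Original = 2240 ppt × 1.35 × 10⁵ = 3.02 × 10⁸ ppt = 302 ppm.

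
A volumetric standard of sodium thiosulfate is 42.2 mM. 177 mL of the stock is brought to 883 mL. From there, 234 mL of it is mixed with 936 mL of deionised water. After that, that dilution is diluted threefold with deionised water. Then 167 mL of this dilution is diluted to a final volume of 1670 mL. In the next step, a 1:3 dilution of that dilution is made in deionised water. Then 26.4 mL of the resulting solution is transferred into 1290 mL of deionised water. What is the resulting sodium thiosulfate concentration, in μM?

Overall dilution factor = 4.989 × 5 × 3 × 10 × 3 × 49.86 = 1.12 × 10⁵.
42.2 mM / 1.12 × 10⁵ = 3.77 × 10⁻⁴ mM = 0.377 μM.

0.377 μM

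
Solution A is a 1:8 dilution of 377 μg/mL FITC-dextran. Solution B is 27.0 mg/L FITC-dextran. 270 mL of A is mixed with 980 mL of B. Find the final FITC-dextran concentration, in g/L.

C_A = 377 μg/mL / 8 = 47.1 μg/mL.
C_B = 27.0 mg/L = 27.0 μg/mL.
C_mix = (C_A·V_A + C_B·V_B)/(V_A + V_B) = (47.1×270 + 27.0×980) / 1250 = 31.3 μg/mL = 0.0313 g/L.

0.0313 g/L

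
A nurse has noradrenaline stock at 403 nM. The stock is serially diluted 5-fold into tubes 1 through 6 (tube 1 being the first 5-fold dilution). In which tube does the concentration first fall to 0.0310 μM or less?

tube 2

Tube n has concentration 403 nM / 5ⁿ.
Need 5ⁿ ≥ 403 nM / 0.0310 μM = 13.0, so n ≥ 1.59.
First such tube: n = 2.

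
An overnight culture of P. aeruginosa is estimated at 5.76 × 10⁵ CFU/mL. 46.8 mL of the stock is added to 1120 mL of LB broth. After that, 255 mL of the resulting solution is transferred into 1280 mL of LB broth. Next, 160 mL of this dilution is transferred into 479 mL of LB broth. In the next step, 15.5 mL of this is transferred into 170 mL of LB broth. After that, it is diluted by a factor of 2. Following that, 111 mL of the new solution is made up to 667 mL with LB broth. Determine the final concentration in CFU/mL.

6.68 CFU/mL

Overall dilution factor = 24.93 × 6.020 × 3.994 × 11.97 × 2 × 6.009 = 8.62 × 10⁴.
5.76 × 10⁵ CFU/mL / 8.62 × 10⁴ = 6.68 CFU/mL.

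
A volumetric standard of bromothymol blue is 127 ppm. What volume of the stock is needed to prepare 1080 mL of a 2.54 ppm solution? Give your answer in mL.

V₁ = C₂V₂/C₁ = 2.54 × 1080 / 127 = 21.6 mL.

21.6 mL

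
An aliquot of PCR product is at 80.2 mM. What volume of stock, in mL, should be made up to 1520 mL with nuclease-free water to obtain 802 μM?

15.2 mL

802 μM = 0.802 mM.
V₁ = C₂V₂/C₁ = 0.802 × 1520 / 80.2 = 15.2 mL.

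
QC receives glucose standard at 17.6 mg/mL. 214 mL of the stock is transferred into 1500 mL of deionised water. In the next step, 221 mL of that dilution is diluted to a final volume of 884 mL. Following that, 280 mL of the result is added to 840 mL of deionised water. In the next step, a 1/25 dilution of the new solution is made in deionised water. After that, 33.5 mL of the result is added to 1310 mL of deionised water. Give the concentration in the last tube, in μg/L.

137 μg/L

Overall dilution factor = 8.009 × 4 × 4 × 25 × 40.10 = 1.28 × 10⁵.
17.6 mg/mL / 1.28 × 10⁵ = 1.37 × 10⁻⁴ mg/mL = 137 μg/L.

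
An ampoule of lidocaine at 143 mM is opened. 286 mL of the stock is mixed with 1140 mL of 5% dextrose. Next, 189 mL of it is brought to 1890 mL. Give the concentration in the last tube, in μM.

2870 μM

Overall dilution factor = 4.986 × 10 = 49.9.
143 mM / 49.9 = 2.87 mM = 2870 μM.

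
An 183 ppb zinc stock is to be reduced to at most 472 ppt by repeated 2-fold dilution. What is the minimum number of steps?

Need 2ⁿ ≥ 388, so n ≥ log(388)/log(2) = 8.60.
Minimum whole steps: n = 9.

9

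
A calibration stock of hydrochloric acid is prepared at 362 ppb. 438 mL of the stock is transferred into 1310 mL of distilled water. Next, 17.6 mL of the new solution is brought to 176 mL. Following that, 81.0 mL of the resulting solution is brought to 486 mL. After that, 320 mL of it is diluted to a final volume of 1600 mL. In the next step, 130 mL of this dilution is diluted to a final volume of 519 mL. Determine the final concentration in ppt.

Overall dilution factor = 3.991 × 10 × 6 × 5 × 3.992 = 4780.
362 ppb / 4780 = 0.0757 ppb = 75.7 ppt.

75.7 ppt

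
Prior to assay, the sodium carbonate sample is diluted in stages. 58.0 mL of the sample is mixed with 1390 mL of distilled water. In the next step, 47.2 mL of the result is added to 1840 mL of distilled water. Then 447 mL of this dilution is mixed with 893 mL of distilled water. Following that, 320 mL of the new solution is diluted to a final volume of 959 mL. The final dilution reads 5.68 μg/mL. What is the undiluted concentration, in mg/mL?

Overall dilution factor = 24.97 × 39.98 × 2.998 × 2.997 = 8968.
Original = 5.68 μg/mL × 8968 = 5.09 × 10⁴ μg/mL = 50.9 mg/mL.

50.9 mg/mL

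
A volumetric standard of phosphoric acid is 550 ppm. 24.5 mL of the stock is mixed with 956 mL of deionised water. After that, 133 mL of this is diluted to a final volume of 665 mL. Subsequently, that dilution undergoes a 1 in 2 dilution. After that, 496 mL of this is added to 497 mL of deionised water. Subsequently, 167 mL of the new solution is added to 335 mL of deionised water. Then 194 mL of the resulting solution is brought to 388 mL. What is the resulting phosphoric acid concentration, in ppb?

Overall dilution factor = 40.02 × 5 × 2 × 2.002 × 3.006 × 2 = 4817.
550 ppm / 4817 = 0.114 ppm = 114 ppb.

114 ppb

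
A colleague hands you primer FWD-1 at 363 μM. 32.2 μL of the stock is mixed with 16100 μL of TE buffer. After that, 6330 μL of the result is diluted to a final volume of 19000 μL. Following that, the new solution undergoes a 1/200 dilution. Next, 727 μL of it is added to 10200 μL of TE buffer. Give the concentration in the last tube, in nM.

0.0803 nM

Overall dilution factor = 501 × 3.002 × 200 × 15.03 = 4.52 × 10⁶.
363 μM / 4.52 × 10⁶ = 8.03 × 10⁻⁵ μM = 0.0803 nM.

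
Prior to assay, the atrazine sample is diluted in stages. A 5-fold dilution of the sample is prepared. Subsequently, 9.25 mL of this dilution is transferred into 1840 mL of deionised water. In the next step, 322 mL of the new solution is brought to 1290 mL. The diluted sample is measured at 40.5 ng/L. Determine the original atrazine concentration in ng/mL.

162 ng/mL

Overall dilution factor = 5 × 199.9 × 4.006 = 4005.
Original = 40.5 ng/L × 4005 = 1.62 × 10⁵ ng/L = 162 ng/mL.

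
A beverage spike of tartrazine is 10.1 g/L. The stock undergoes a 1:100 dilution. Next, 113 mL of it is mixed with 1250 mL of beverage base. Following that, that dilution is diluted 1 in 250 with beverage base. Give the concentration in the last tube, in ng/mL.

33.5 ng/mL

Overall dilution factor = 100 × 12.06 × 250 = 3.02 × 10⁵.
10.1 g/L / 3.02 × 10⁵ = 3.35 × 10⁻⁵ g/L = 33.5 ng/mL.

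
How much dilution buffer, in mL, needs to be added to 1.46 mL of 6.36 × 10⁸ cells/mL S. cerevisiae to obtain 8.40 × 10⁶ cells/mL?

109 mL

V₂ = C₁V₁/C₂ = 6.36 × 10⁸ × 1.46 / 8.40 × 10⁶ = 111 mL.
Diluent to add = V₂ − V₁ = 111 − 1.46 = 109 mL.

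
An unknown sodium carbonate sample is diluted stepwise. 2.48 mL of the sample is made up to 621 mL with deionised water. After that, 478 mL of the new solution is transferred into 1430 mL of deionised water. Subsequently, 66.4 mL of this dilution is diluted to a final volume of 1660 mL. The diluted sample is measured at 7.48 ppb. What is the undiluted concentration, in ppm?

187 ppm

Overall dilution factor = 250.4 × 3.992 × 25 = 2.50 × 10⁴.
Original = 7.48 ppb × 2.50 × 10⁴ = 1.87 × 10⁵ ppb = 187 ppm.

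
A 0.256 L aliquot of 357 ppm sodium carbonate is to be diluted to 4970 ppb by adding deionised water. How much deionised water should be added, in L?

4970 ppb = 4.97 ppm.
V₂ = C₁V₁/C₂ = 357 × 0.256 / 4.97 = 18.4 L.
Diluent to add = V₂ − V₁ = 18.4 − 0.256 = 18.1 L.

18.1 L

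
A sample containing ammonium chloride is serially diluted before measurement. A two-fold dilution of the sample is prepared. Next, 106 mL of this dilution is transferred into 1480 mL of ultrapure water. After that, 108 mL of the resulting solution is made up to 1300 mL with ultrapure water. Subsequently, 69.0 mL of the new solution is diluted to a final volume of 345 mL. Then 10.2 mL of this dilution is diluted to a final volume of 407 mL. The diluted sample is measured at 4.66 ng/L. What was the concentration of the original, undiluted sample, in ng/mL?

Overall dilution factor = 2 × 14.96 × 12.04 × 5 × 39.90 = 7.19 × 10⁴.
Original = 4.66 ng/L × 7.19 × 10⁴ = 3.35 × 10⁵ ng/L = 335 ng/mL.

335 ng/mL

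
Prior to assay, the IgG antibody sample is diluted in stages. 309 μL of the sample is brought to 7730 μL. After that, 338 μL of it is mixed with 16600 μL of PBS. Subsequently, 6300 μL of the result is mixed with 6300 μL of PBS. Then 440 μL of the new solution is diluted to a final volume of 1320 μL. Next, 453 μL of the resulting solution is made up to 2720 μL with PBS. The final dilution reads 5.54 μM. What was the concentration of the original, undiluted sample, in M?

Overall dilution factor = 25.02 × 50.11 × 2 × 3 × 6.004 = 4.52 × 10⁴.
Original = 5.54 μM × 4.52 × 10⁴ = 2.50 × 10⁵ μM = 0.250 M.

0.250 M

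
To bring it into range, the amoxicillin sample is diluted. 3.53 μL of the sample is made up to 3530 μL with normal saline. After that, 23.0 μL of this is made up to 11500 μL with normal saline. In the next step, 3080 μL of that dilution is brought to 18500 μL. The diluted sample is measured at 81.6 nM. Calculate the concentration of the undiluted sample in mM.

Overall dilution factor = 1000 × 500 × 6.006 = 3.00 × 10⁶.
Original = 81.6 nM × 3.00 × 10⁶ = 2.45 × 10⁸ nM = 245 mM.

245 mM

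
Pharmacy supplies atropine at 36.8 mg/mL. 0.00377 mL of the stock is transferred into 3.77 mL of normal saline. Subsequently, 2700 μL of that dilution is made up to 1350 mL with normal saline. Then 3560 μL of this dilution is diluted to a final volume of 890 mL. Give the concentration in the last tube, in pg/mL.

Overall dilution factor = 1001 × 500 × 250 = 1.25 × 10⁸.
36.8 mg/mL / 1.25 × 10⁸ = 2.94 × 10⁻⁷ mg/mL = 294 pg/mL.

294 pg/mL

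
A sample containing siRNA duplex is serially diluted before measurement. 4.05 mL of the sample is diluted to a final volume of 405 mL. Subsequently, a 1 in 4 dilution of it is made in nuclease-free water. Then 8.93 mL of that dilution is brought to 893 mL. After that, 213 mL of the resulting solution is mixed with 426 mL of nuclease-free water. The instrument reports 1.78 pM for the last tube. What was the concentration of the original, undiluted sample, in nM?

214 nM

Overall dilution factor = 100 × 4 × 100 × 3 = 1.20 × 10⁵.
Original = 1.78 pM × 1.20 × 10⁵ = 2.14 × 10⁵ pM = 214 nM.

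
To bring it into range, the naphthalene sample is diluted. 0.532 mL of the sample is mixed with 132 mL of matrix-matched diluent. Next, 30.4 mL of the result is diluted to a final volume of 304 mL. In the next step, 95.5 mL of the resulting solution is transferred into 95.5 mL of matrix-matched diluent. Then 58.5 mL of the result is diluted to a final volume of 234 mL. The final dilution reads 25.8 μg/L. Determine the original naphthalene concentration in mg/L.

514 mg/L

Overall dilution factor = 249.1 × 10 × 2 × 4 = 1.99 × 10⁴.
Original = 25.8 μg/L × 1.99 × 10⁴ = 5.14 × 10⁵ μg/L = 514 mg/L.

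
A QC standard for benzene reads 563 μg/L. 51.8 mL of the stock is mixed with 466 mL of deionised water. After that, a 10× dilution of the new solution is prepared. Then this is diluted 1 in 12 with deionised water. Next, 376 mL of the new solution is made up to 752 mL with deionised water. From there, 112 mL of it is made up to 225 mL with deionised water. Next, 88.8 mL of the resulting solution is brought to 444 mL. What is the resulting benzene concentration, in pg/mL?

Overall dilution factor = 9.996 × 10 × 12 × 2 × 2.009 × 5 = 2.41 × 10⁴.
563 μg/L / 2.41 × 10⁴ = 0.0234 μg/L = 23.4 pg/mL.

23.4 pg/mL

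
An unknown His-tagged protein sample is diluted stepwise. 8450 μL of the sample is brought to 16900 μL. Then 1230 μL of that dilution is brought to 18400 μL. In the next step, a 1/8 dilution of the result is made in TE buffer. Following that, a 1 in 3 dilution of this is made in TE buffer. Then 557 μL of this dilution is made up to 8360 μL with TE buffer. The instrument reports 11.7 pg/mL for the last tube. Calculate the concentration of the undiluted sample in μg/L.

126 μg/L

Overall dilution factor = 2 × 14.96 × 8 × 3 × 15.01 = 1.08 × 10⁴.
Original = 11.7 pg/mL × 1.08 × 10⁴ = 1.26 × 10⁵ pg/mL = 126 μg/L.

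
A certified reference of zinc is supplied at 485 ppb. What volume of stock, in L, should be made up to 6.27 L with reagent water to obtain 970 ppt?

970 ppt = 0.970 ppb.
V₁ = C₂V₂/C₁ = 0.970 × 6.27 / 485 = 0.0125 L.

0.0125 L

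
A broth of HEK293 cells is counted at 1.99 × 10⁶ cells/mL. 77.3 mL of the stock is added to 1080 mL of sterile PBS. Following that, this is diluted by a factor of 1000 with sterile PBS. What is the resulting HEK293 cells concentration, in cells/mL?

133 cells/mL

Overall dilution factor = 14.97 × 1000 = 1.50 × 10⁴.
1.99 × 10⁶ cells/mL / 1.50 × 10⁴ = 133 cells/mL.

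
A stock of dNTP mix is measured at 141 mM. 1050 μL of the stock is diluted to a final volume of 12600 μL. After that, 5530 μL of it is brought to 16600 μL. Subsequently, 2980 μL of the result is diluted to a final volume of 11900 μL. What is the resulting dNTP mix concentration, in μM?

980 μM

Overall dilution factor = 12 × 3.002 × 3.993 = 144.
141 mM / 144 = 0.980 mM = 980 μM.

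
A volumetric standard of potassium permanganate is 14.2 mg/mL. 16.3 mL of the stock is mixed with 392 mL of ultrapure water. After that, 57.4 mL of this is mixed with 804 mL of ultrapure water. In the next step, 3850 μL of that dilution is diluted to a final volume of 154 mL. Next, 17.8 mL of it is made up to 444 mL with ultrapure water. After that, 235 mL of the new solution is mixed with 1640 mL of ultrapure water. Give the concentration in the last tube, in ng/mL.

Overall dilution factor = 25.05 × 15.01 × 40 × 24.94 × 7.979 = 2.99 × 10⁶.
14.2 mg/mL / 2.99 × 10⁶ = 4.75 × 10⁻⁶ mg/mL = 4.75 ng/mL.

4.75 ng/mL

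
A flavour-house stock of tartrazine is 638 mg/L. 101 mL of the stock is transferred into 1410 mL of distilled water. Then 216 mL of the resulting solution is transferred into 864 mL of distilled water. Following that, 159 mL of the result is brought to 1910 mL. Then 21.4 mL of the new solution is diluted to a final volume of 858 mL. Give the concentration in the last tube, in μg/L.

Overall dilution factor = 14.96 × 5 × 12.01 × 40.09 = 3.60 × 10⁴.
638 mg/L / 3.60 × 10⁴ = 0.0177 mg/L = 17.7 μg/L.

17.7 μg/L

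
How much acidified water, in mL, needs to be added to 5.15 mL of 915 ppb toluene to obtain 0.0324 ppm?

140 mL

0.0324 ppm = 32.4 ppb.
V₂ = C₁V₁/C₂ = 915 × 5.15 / 32.4 = 145 mL.
Diluent to add = V₂ − V₁ = 145 − 5.15 = 140 mL.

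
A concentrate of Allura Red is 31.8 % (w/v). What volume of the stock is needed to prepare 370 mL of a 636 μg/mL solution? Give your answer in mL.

0.740 mL

636 μg/mL = 0.0636 % (w/v).
V₁ = C₂V₂/C₁ = 0.0636 × 370 / 31.8 = 0.740 mL.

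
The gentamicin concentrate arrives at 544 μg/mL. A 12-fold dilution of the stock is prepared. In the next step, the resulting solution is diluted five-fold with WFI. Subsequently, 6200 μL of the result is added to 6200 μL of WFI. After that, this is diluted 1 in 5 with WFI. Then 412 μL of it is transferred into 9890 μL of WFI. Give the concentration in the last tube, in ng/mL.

36.3 ng/mL

Overall dilution factor = 12 × 5 × 2 × 5 × 25.00 = 1.50 × 10⁴.
544 μg/mL / 1.50 × 10⁴ = 0.0363 μg/mL = 36.3 ng/mL.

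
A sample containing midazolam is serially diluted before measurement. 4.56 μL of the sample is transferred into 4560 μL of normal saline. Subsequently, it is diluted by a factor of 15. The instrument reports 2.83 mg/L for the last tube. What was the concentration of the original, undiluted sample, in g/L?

Overall dilution factor = 1001 × 15 = 1.50 × 10⁴.
Original = 2.83 mg/L × 1.50 × 10⁴ = 4.25 × 10⁴ mg/L = 42.5 g/L.

42.5 g/L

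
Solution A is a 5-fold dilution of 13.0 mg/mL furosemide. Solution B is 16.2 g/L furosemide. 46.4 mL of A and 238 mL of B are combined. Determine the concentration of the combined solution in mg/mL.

14.0 mg/mL

C_A = 13.0 mg/mL / 5 = 2.60 mg/mL.
C_B = 16.2 g/L = 16.2 mg/mL.
C_mix = (C_A·V_A + C_B·V_B)/(V_A + V_B) = (2.60×46.4 + 16.2×238) / 284.4 = 14.0 mg/mL.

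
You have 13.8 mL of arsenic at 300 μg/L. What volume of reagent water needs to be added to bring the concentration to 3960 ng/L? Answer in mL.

3960 ng/L = 3.96 μg/L.
V₂ = C₁V₁/C₂ = 300 × 13.8 / 3.96 = 1045 mL.
Diluent to add = V₂ − V₁ = 1045 − 13.8 = 1030 mL.

1030 mL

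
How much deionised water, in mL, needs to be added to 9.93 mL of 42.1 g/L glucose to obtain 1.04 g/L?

392 mL

V₂ = C₁V₁/C₂ = 42.1 × 9.93 / 1.04 = 402 mL.
Diluent to add = V₂ − V₁ = 402 − 9.93 = 392 mL.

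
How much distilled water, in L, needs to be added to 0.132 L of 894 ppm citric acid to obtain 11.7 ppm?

V₂ = C₁V₁/C₂ = 894 × 0.132 / 11.7 = 10.1 L.
Diluent to add = V₂ − V₁ = 10.1 − 0.132 = 9.95 L.

9.95 L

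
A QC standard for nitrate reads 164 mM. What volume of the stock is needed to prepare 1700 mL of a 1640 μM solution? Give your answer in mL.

17.0 mL

1640 μM = 1.64 mM.
V₁ = C₂V₂/C₁ = 1.64 × 1700 / 164 = 17.0 mL.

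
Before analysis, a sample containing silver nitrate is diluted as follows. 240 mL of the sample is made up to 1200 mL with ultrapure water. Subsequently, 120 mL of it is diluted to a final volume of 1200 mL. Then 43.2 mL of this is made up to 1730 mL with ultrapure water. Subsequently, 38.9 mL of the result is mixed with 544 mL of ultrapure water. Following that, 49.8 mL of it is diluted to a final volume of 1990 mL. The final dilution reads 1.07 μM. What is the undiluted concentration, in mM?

1280 mM

Overall dilution factor = 5 × 10 × 40.05 × 14.98 × 39.96 = 1.20 × 10⁶.
Original = 1.07 μM × 1.20 × 10⁶ = 1.28 × 10⁶ μM = 1280 mM.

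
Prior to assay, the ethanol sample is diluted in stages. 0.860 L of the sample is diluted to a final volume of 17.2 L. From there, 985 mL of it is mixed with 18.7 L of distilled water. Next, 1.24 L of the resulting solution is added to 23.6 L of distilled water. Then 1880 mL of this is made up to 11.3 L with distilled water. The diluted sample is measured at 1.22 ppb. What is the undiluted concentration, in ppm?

Overall dilution factor = 20 × 19.98 × 20.03 × 6.011 = 4.81 × 10⁴.
Original = 1.22 ppb × 4.81 × 10⁴ = 5.87 × 10⁴ ppb = 58.7 ppm.

58.7 ppm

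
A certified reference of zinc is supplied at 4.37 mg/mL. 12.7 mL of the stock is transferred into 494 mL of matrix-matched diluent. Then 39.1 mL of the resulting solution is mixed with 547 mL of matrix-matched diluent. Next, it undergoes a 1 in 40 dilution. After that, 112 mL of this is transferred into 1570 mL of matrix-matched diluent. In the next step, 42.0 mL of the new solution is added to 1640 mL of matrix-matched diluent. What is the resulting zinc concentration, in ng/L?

Overall dilution factor = 39.90 × 14.99 × 40 × 15.02 × 40.05 = 1.44 × 10⁷.
4.37 mg/mL / 1.44 × 10⁷ = 3.04 × 10⁻⁷ mg/mL = 304 ng/L.

304 ng/L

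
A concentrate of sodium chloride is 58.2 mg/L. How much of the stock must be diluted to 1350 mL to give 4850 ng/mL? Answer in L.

0.113 L

4850 ng/mL = 4.85 mg/L.
V₁ = C₂V₂/C₁ = 4.85 × 1350 / 58.2 = 112 mL = 0.113 L.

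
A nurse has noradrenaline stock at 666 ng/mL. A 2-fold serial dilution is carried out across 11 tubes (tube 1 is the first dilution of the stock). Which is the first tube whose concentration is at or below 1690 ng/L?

tube 9

Tube n has concentration 666 ng/mL / 2ⁿ.
Need 2ⁿ ≥ 666 ng/mL / 1690 ng/L = 394, so n ≥ 8.62.
First such tube: n = 9.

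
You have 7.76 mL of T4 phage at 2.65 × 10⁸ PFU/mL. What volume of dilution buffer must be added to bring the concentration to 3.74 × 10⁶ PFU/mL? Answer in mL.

V₂ = C₁V₁/C₂ = 2.65 × 10⁸ × 7.76 / 3.74 × 10⁶ = 550 mL.
Diluent to add = V₂ − V₁ = 550 − 7.76 = 542 mL.

542 mL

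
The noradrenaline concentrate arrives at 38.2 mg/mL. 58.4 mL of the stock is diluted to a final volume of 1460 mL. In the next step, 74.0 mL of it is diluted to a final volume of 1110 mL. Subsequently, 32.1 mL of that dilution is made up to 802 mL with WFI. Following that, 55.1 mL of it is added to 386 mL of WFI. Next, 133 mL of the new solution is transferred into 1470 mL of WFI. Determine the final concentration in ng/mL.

42.3 ng/mL

Overall dilution factor = 25 × 15 × 24.98 × 8.005 × 12.05 = 9.04 × 10⁵.
38.2 mg/mL / 9.04 × 10⁵ = 4.23 × 10⁻⁵ mg/mL = 42.3 ng/mL.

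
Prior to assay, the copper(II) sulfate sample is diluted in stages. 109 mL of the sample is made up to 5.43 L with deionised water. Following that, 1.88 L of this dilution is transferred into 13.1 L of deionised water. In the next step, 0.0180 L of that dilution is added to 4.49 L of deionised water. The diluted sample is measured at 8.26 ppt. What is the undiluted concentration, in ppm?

Overall dilution factor = 49.82 × 7.968 × 250.4 = 9.94 × 10⁴.
Original = 8.26 ppt × 9.94 × 10⁴ = 8.21 × 10⁵ ppt = 0.821 ppm.

0.821 ppm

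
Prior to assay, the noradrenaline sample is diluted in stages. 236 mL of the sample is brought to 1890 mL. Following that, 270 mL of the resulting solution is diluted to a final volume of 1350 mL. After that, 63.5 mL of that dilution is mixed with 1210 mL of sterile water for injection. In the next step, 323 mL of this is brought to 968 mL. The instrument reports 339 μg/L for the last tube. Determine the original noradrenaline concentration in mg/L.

Overall dilution factor = 8.008 × 5 × 20.06 × 2.997 = 2407.
Original = 339 μg/L × 2407 = 8.16 × 10⁵ μg/L = 816 mg/L.

816 mg/L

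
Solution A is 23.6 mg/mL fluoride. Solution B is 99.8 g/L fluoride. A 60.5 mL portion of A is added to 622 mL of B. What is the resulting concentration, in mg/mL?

93.0 mg/mL

C_B = 99.8 g/L = 99.8 mg/mL.
C_mix = (C_A·V_A + C_B·V_B)/(V_A + V_B) = (23.6×60.5 + 99.8×622) / 682.5 = 93.0 mg/mL.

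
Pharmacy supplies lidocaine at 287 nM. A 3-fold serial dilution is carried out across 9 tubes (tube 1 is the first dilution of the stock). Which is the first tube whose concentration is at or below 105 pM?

Tube n has concentration 287 nM / 3ⁿ.
Need 3ⁿ ≥ 287 nM / 105 pM = 2733, so n ≥ 7.20.
First such tube: n = 8.

tube 8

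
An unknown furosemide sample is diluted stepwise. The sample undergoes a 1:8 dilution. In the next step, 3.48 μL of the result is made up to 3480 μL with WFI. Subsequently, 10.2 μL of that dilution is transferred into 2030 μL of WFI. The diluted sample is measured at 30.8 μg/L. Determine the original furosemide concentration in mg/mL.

Overall dilution factor = 8 × 1000 × 200.0 = 1.60 × 10⁶.
Original = 30.8 μg/L × 1.60 × 10⁶ = 4.93 × 10⁷ μg/L = 49.3 mg/mL.

49.3 mg/mL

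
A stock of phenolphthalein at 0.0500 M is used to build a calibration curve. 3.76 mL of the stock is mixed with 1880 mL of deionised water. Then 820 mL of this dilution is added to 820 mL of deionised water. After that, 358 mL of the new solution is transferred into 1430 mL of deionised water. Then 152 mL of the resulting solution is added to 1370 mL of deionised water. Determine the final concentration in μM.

Overall dilution factor = 501 × 2 × 4.994 × 10.01 = 5.01 × 10⁴.
0.0500 M / 5.01 × 10⁴ = 9.98 × 10⁻⁷ M = 0.998 μM.

0.998 μM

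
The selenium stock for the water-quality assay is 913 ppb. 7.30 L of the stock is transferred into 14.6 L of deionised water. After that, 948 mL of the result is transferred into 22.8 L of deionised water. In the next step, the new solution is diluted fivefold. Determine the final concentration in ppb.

2.43 ppb

Overall dilution factor = 3 × 25.05 × 5 = 376.
913 ppb / 376 = 2.43 ppb.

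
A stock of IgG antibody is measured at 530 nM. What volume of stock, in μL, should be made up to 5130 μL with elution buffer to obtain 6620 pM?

64.1 μL

6620 pM = 6.62 nM.
V₁ = C₂V₂/C₁ = 6.62 × 5130 / 530 = 64.1 μL.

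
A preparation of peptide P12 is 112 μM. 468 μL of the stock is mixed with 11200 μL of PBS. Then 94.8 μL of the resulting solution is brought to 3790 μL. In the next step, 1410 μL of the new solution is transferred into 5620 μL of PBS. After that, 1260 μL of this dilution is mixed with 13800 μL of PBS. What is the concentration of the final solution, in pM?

1890 pM

Overall dilution factor = 24.93 × 39.98 × 4.986 × 11.95 = 5.94 × 10⁴.
112 μM / 5.94 × 10⁴ = 1.89 × 10⁻³ μM = 1890 pM.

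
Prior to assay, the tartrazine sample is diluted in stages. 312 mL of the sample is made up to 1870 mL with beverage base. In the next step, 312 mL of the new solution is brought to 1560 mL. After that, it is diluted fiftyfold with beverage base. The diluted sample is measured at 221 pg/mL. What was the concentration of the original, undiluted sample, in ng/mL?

331 ng/mL

Overall dilution factor = 5.994 × 5 × 50 = 1498.
Original = 221 pg/mL × 1498 = 3.31 × 10⁵ pg/mL = 331 ng/mL.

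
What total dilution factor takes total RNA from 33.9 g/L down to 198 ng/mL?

Factor = C₀/C_target = 33.9 g/L / 198 ng/mL = 1.71 × 10⁵.

1.71 × 10⁵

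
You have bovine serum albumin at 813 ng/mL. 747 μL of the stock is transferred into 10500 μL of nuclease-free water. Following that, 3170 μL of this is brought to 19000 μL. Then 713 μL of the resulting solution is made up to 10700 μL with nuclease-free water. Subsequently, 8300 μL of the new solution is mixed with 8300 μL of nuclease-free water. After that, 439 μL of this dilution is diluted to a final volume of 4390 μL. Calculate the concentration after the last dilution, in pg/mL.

Overall dilution factor = 15.06 × 5.994 × 15.01 × 2 × 10 = 2.71 × 10⁴.
813 ng/mL / 2.71 × 10⁴ = 0.0300 ng/mL = 30.0 pg/mL.

30.0 pg/mL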